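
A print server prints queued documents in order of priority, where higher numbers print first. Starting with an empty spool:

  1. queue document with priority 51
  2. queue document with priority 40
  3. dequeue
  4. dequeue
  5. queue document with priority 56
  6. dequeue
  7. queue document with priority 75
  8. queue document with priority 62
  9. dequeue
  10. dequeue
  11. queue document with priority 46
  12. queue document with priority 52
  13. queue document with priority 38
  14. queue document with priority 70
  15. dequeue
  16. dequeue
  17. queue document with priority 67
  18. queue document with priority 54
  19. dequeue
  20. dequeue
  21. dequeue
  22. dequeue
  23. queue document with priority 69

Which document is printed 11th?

insert 51 → {51}
insert 40 → {51, 40}
dequeue → 51; now {40}
dequeue → 40; now {}
insert 56 → {56}
dequeue → 56; now {}
insert 75 → {75}
insert 62 → {75, 62}
dequeue → 75; now {62}
dequeue → 62; now {}
insert 46 → {46}
insert 52 → {52, 46}
insert 38 → {52, 46, 38}
insert 70 → {70, 52, 46, 38}
dequeue → 70; now {52, 46, 38}
dequeue → 52; now {46, 38}
insert 67 → {67, 46, 38}
insert 54 → {67, 54, 46, 38}
dequeue → 67; now {54, 46, 38}
dequeue → 54; now {46, 38}
dequeue → 46; now {38}
dequeue → 38; now {}
insert 69 → {69}

38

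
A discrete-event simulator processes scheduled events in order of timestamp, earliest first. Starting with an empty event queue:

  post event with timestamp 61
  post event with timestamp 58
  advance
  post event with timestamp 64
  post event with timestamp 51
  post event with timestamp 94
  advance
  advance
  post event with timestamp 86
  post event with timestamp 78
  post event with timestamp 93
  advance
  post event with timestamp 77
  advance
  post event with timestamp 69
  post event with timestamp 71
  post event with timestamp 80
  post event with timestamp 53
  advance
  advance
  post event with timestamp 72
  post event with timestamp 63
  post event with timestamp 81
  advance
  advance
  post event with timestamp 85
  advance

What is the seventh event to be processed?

insert 61 → {61}
insert 58 → {58, 61}
advance → 58; now {61}
insert 64 → {61, 64}
insert 51 → {51, 61, 64}
insert 94 → {51, 61, 64, 94}
advance → 51; now {61, 64, 94}
advance → 61; now {64, 94}
insert 86 → {64, 86, 94}
insert 78 → {64, 78, 86, 94}
insert 93 → {64, 78, 86, 93, 94}
advance → 64; now {78, 86, 93, 94}
insert 77 → {77, 78, 86, 93, 94}
advance → 77; now {78, 86, 93, 94}
insert 69 → {69, 78, 86, 93, 94}
insert 71 → {69, 71, 78, 86, 93, 94}
insert 80 → {69, 71, 78, 80, 86, 93, 94}
insert 53 → {53, 69, 71, 78, 80, 86, 93, 94}
advance → 53; now {69, 71, 78, 80, 86, 93, 94}
advance → 69; now {71, 78, 80, 86, 93, 94}
insert 72 → {71, 72, 78, 80, 86, 93, 94}
insert 63 → {63, 71, 72, 78, 80, 86, 93, 94}
insert 81 → {63, 71, 72, 78, 80, 81, 86, 93, 94}
advance → 63; now {71, 72, 78, 80, 81, 86, 93, 94}
advance → 71; now {72, 78, 80, 81, 86, 93, 94}
insert 85 → {72, 78, 80, 81, 85, 86, 93, 94}
advance → 72; now {78, 80, 81, 85, 86, 93, 94}

69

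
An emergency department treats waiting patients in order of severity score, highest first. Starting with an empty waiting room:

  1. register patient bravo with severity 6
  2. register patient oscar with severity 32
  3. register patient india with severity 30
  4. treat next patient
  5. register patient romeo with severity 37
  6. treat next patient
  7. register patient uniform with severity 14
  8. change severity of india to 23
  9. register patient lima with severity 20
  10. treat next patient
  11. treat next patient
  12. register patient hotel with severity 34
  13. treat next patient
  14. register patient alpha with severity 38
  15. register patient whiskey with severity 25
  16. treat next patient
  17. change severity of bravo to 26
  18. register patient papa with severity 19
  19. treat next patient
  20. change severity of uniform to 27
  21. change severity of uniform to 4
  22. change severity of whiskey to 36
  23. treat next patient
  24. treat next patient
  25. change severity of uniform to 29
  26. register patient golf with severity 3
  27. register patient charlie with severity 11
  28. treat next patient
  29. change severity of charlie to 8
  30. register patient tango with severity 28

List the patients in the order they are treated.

add bravo (severity 6) → {bravo:6}
add oscar (severity 32) → {oscar:32, bravo:6}
add india (severity 30) → {oscar:32, india:30, bravo:6}
treat next patient → oscar; now {india:30, bravo:6}
add romeo (severity 37) → {romeo:37, india:30, bravo:6}
treat next patient → romeo; now {india:30, bravo:6}
add uniform (severity 14) → {india:30, uniform:14, bravo:6}
update india to severity 23 → {india:23, uniform:14, bravo:6}
add lima (severity 20) → {india:23, lima:20, uniform:14, bravo:6}
treat next patient → india; now {lima:20, uniform:14, bravo:6}
treat next patient → lima; now {uniform:14, bravo:6}
add hotel (severity 34) → {hotel:34, uniform:14, bravo:6}
treat next patient → hotel; now {uniform:14, bravo:6}
add alpha (severity 38) → {alpha:38, uniform:14, bravo:6}
add whiskey (severity 25) → {alpha:38, whiskey:25, uniform:14, bravo:6}
treat next patient → alpha; now {whiskey:25, uniform:14, bravo:6}
update bravo to severity 26 → {bravo:26, whiskey:25, uniform:14}
add papa (severity 19) → {bravo:26, whiskey:25, papa:19, uniform:14}
treat next patient → bravo; now {whiskey:25, papa:19, uniform:14}
update uniform to severity 27 → {uniform:27, whiskey:25, papa:19}
update uniform to severity 4 → {whiskey:25, papa:19, uniform:4}
update whiskey to severity 36 → {whiskey:36, papa:19, uniform:4}
treat next patient → whiskey; now {papa:19, uniform:4}
treat next patient → papa; now {uniform:4}
update uniform to severity 29 → {uniform:29}
add golf (severity 3) → {uniform:29, golf:3}
add charlie (severity 11) → {uniform:29, charlie:11, golf:3}
treat next patient → uniform; now {charlie:11, golf:3}
update charlie to severity 8 → {charlie:8, golf:3}
add tango (severity 28) → {tango:28, charlie:8, golf:3}

oscar → romeo → india → lima → hotel → alpha → bravo → whiskey → papa → uniform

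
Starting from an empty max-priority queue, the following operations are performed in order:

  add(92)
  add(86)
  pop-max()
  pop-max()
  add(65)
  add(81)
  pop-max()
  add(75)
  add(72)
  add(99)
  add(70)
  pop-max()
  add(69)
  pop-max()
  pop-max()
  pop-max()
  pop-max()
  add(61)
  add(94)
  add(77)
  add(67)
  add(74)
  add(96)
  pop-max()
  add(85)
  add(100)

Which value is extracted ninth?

96

insert 92 → {92}
insert 86 → {92, 86}
pop-max → 92; now {86}
pop-max → 86; now {}
insert 65 → {65}
insert 81 → {81, 65}
pop-max → 81; now {65}
insert 75 → {75, 65}
insert 72 → {75, 72, 65}
insert 99 → {99, 75, 72, 65}
insert 70 → {99, 75, 72, 70, 65}
pop-max → 99; now {75, 72, 70, 65}
insert 69 → {75, 72, 70, 69, 65}
pop-max → 75; now {72, 70, 69, 65}
pop-max → 72; now {70, 69, 65}
pop-max → 70; now {69, 65}
pop-max → 69; now {65}
insert 61 → {65, 61}
insert 94 → {94, 65, 61}
insert 77 → {94, 77, 65, 61}
insert 67 → {94, 77, 67, 65, 61}
insert 74 → {94, 77, 74, 67, 65, 61}
insert 96 → {96, 94, 77, 74, 67, 65, 61}
pop-max → 96; now {94, 77, 74, 67, 65, 61}
insert 85 → {94, 85, 77, 74, 67, 65, 61}
insert 100 → {100, 94, 85, 77, 74, 67, 65, 61}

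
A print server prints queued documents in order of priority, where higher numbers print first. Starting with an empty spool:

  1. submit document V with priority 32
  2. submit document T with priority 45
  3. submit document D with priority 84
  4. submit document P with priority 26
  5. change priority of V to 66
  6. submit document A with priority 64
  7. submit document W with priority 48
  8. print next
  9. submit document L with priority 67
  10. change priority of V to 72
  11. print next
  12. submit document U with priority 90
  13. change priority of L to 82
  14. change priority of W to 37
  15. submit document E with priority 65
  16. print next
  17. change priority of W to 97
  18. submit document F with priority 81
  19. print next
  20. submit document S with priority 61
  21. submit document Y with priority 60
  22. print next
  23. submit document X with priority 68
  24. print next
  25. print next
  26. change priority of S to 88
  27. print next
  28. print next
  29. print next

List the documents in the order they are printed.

add V (priority 32) → {V:32}
add T (priority 45) → {T:45, V:32}
add D (priority 84) → {D:84, T:45, V:32}
add P (priority 26) → {D:84, T:45, V:32, P:26}
update V to priority 66 → {D:84, V:66, T:45, P:26}
add A (priority 64) → {D:84, V:66, A:64, T:45, P:26}
add W (priority 48) → {D:84, V:66, A:64, W:48, T:45, P:26}
print next → D; now {V:66, A:64, W:48, T:45, P:26}
add L (priority 67) → {L:67, V:66, A:64, W:48, T:45, P:26}
update V to priority 72 → {V:72, L:67, A:64, W:48, T:45, P:26}
print next → V; now {L:67, A:64, W:48, T:45, P:26}
add U (priority 90) → {U:90, L:67, A:64, W:48, T:45, P:26}
update L to priority 82 → {U:90, L:82, A:64, W:48, T:45, P:26}
update W to priority 37 → {U:90, L:82, A:64, T:45, W:37, P:26}
add E (priority 65) → {U:90, L:82, E:65, A:64, T:45, W:37, P:26}
print next → U; now {L:82, E:65, A:64, T:45, W:37, P:26}
update W to priority 97 → {W:97, L:82, E:65, A:64, T:45, P:26}
add F (priority 81) → {W:97, L:82, F:81, E:65, A:64, T:45, P:26}
print next → W; now {L:82, F:81, E:65, A:64, T:45, P:26}
add S (priority 61) → {L:82, F:81, E:65, A:64, S:61, T:45, P:26}
add Y (priority 60) → {L:82, F:81, E:65, A:64, S:61, Y:60, T:45, P:26}
print next → L; now {F:81, E:65, A:64, S:61, Y:60, T:45, P:26}
add X (priority 68) → {F:81, X:68, E:65, A:64, S:61, Y:60, T:45, P:26}
print next → F; now {X:68, E:65, A:64, S:61, Y:60, T:45, P:26}
print next → X; now {E:65, A:64, S:61, Y:60, T:45, P:26}
update S to priority 88 → {S:88, E:65, A:64, Y:60, T:45, P:26}
print next → S; now {E:65, A:64, Y:60, T:45, P:26}
print next → E; now {A:64, Y:60, T:45, P:26}
print next → A; now {Y:60, T:45, P:26}

D, V, U, W, L, F, X, S, E, A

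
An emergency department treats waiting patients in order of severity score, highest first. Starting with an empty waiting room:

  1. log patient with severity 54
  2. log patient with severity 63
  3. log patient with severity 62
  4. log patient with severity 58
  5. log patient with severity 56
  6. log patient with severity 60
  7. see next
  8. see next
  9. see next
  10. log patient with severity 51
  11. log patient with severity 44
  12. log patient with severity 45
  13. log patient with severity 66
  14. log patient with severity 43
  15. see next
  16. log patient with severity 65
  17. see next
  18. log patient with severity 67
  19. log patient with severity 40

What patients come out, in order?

[63, 62, 60, 66, 65]

insert 54 → {54}
insert 63 → {63, 54}
insert 62 → {63, 62, 54}
insert 58 → {63, 62, 58, 54}
insert 56 → {63, 62, 58, 56, 54}
insert 60 → {63, 62, 60, 58, 56, 54}
see next → 63; now {62, 60, 58, 56, 54}
see next → 62; now {60, 58, 56, 54}
see next → 60; now {58, 56, 54}
insert 51 → {58, 56, 54, 51}
insert 44 → {58, 56, 54, 51, 44}
insert 45 → {58, 56, 54, 51, 45, 44}
insert 66 → {66, 58, 56, 54, 51, 45, 44}
insert 43 → {66, 58, 56, 54, 51, 45, 44, 43}
see next → 66; now {58, 56, 54, 51, 45, 44, 43}
insert 65 → {65, 58, 56, 54, 51, 45, 44, 43}
see next → 65; now {58, 56, 54, 51, 45, 44, 43}
insert 67 → {67, 58, 56, 54, 51, 45, 44, 43}
insert 40 → {67, 58, 56, 54, 51, 45, 44, 43, 40}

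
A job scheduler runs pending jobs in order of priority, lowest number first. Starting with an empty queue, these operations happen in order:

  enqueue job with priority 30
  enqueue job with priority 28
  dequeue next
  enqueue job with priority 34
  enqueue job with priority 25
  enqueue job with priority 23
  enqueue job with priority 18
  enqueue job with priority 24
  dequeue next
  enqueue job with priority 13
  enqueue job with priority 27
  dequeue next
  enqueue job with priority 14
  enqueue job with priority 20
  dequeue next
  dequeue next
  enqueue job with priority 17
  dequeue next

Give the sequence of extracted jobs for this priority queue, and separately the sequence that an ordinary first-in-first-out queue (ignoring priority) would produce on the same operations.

insert 30 → {30}
insert 28 → {28, 30}
dequeue next → 28; now {30}
insert 34 → {30, 34}
insert 25 → {25, 30, 34}
insert 23 → {23, 25, 30, 34}
insert 18 → {18, 23, 25, 30, 34}
insert 24 → {18, 23, 24, 25, 30, 34}
dequeue next → 18; now {23, 24, 25, 30, 34}
insert 13 → {13, 23, 24, 25, 30, 34}
insert 27 → {13, 23, 24, 25, 27, 30, 34}
dequeue next → 13; now {23, 24, 25, 27, 30, 34}
insert 14 → {14, 23, 24, 25, 27, 30, 34}
insert 20 → {14, 20, 23, 24, 25, 27, 30, 34}
dequeue next → 14; now {20, 23, 24, 25, 27, 30, 34}
dequeue next → 20; now {23, 24, 25, 27, 30, 34}
insert 17 → {17, 23, 24, 25, 27, 30, 34}
dequeue next → 17; now {23, 24, 25, 27, 30, 34}

priority queue: 28 → 18 → 13 → 14 → 20 → 17; FIFO queue: [30, 28, 34, 25, 23, 18]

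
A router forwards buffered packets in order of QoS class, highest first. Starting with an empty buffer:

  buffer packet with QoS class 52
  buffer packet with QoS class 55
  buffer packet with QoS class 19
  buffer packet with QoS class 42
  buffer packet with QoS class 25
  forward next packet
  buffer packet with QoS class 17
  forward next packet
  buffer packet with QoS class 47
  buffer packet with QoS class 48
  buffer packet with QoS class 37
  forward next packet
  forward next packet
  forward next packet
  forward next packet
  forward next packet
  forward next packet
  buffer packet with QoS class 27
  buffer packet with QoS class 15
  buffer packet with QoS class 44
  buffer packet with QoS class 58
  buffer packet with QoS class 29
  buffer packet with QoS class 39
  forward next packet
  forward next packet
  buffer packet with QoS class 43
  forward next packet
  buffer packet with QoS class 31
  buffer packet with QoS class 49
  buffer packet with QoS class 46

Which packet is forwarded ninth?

58

insert 52 → {52}
insert 55 → {55, 52}
insert 19 → {55, 52, 19}
insert 42 → {55, 52, 42, 19}
insert 25 → {55, 52, 42, 25, 19}
forward next packet → 55; now {52, 42, 25, 19}
insert 17 → {52, 42, 25, 19, 17}
forward next packet → 52; now {42, 25, 19, 17}
insert 47 → {47, 42, 25, 19, 17}
insert 48 → {48, 47, 42, 25, 19, 17}
insert 37 → {48, 47, 42, 37, 25, 19, 17}
forward next packet → 48; now {47, 42, 37, 25, 19, 17}
forward next packet → 47; now {42, 37, 25, 19, 17}
forward next packet → 42; now {37, 25, 19, 17}
forward next packet → 37; now {25, 19, 17}
forward next packet → 25; now {19, 17}
forward next packet → 19; now {17}
insert 27 → {27, 17}
insert 15 → {27, 17, 15}
insert 44 → {44, 27, 17, 15}
insert 58 → {58, 44, 27, 17, 15}
insert 29 → {58, 44, 29, 27, 17, 15}
insert 39 → {58, 44, 39, 29, 27, 17, 15}
forward next packet → 58; now {44, 39, 29, 27, 17, 15}
forward next packet → 44; now {39, 29, 27, 17, 15}
insert 43 → {43, 39, 29, 27, 17, 15}
forward next packet → 43; now {39, 29, 27, 17, 15}
insert 31 → {39, 31, 29, 27, 17, 15}
insert 49 → {49, 39, 31, 29, 27, 17, 15}
insert 46 → {49, 46, 39, 31, 29, 27, 17, 15}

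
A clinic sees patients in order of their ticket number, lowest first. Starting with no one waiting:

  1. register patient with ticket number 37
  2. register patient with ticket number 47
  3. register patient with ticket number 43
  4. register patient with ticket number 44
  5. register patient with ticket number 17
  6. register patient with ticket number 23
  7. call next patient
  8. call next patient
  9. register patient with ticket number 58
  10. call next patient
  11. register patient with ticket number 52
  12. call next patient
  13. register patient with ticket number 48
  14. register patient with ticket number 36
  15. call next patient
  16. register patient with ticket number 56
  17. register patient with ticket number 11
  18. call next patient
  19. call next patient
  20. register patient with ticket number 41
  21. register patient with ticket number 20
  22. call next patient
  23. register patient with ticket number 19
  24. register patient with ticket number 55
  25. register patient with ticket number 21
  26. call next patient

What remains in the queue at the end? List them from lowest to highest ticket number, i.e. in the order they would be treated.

[21, 41, 47, 48, 52, 55, 56, 58]

insert 37 → {37}
insert 47 → {37, 47}
insert 43 → {37, 43, 47}
insert 44 → {37, 43, 44, 47}
insert 17 → {17, 37, 43, 44, 47}
insert 23 → {17, 23, 37, 43, 44, 47}
call next patient → 17; now {23, 37, 43, 44, 47}
call next patient → 23; now {37, 43, 44, 47}
insert 58 → {37, 43, 44, 47, 58}
call next patient → 37; now {43, 44, 47, 58}
insert 52 → {43, 44, 47, 52, 58}
call next patient → 43; now {44, 47, 52, 58}
insert 48 → {44, 47, 48, 52, 58}
insert 36 → {36, 44, 47, 48, 52, 58}
call next patient → 36; now {44, 47, 48, 52, 58}
insert 56 → {44, 47, 48, 52, 56, 58}
insert 11 → {11, 44, 47, 48, 52, 56, 58}
call next patient → 11; now {44, 47, 48, 52, 56, 58}
call next patient → 44; now {47, 48, 52, 56, 58}
insert 41 → {41, 47, 48, 52, 56, 58}
insert 20 → {20, 41, 47, 48, 52, 56, 58}
call next patient → 20; now {41, 47, 48, 52, 56, 58}
insert 19 → {19, 41, 47, 48, 52, 56, 58}
insert 55 → {19, 41, 47, 48, 52, 55, 56, 58}
insert 21 → {19, 21, 41, 47, 48, 52, 55, 56, 58}
call next patient → 19; now {21, 41, 47, 48, 52, 55, 56, 58}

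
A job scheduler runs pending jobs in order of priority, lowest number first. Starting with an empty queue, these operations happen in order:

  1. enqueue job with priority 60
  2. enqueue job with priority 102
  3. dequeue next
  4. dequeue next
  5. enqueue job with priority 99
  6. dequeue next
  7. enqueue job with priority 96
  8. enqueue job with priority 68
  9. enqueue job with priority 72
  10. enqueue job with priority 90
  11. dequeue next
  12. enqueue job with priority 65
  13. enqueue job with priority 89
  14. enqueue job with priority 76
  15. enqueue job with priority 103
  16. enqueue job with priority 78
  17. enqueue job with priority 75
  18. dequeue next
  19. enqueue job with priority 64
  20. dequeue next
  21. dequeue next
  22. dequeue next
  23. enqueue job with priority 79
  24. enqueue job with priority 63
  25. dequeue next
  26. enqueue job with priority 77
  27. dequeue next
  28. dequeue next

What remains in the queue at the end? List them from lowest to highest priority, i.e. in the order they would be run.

insert 60 → {60}
insert 102 → {60, 102}
dequeue next → 60; now {102}
dequeue next → 102; now {}
insert 99 → {99}
dequeue next → 99; now {}
insert 96 → {96}
insert 68 → {68, 96}
insert 72 → {68, 72, 96}
insert 90 → {68, 72, 90, 96}
dequeue next → 68; now {72, 90, 96}
insert 65 → {65, 72, 90, 96}
insert 89 → {65, 72, 89, 90, 96}
insert 76 → {65, 72, 76, 89, 90, 96}
insert 103 → {65, 72, 76, 89, 90, 96, 103}
insert 78 → {65, 72, 76, 78, 89, 90, 96, 103}
insert 75 → {65, 72, 75, 76, 78, 89, 90, 96, 103}
dequeue next → 65; now {72, 75, 76, 78, 89, 90, 96, 103}
insert 64 → {64, 72, 75, 76, 78, 89, 90, 96, 103}
dequeue next → 64; now {72, 75, 76, 78, 89, 90, 96, 103}
dequeue next → 72; now {75, 76, 78, 89, 90, 96, 103}
dequeue next → 75; now {76, 78, 89, 90, 96, 103}
insert 79 → {76, 78, 79, 89, 90, 96, 103}
insert 63 → {63, 76, 78, 79, 89, 90, 96, 103}
dequeue next → 63; now {76, 78, 79, 89, 90, 96, 103}
insert 77 → {76, 77, 78, 79, 89, 90, 96, 103}
dequeue next → 76; now {77, 78, 79, 89, 90, 96, 103}
dequeue next → 77; now {78, 79, 89, 90, 96, 103}

78 → 79 → 89 → 90 → 96 → 103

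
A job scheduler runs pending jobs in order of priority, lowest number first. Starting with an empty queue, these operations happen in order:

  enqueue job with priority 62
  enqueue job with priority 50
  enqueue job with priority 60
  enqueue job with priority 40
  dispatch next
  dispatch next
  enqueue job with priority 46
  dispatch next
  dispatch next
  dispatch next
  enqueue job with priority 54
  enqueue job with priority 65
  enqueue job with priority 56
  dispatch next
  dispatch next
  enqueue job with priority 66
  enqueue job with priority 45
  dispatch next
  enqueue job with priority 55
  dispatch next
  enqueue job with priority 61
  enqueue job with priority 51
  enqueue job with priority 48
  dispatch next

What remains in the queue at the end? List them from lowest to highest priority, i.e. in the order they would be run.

[51, 61, 65, 66]

insert 62 → {62}
insert 50 → {50, 62}
insert 60 → {50, 60, 62}
insert 40 → {40, 50, 60, 62}
dispatch next → 40; now {50, 60, 62}
dispatch next → 50; now {60, 62}
insert 46 → {46, 60, 62}
dispatch next → 46; now {60, 62}
dispatch next → 60; now {62}
dispatch next → 62; now {}
insert 54 → {54}
insert 65 → {54, 65}
insert 56 → {54, 56, 65}
dispatch next → 54; now {56, 65}
dispatch next → 56; now {65}
insert 66 → {65, 66}
insert 45 → {45, 65, 66}
dispatch next → 45; now {65, 66}
insert 55 → {55, 65, 66}
dispatch next → 55; now {65, 66}
insert 61 → {61, 65, 66}
insert 51 → {51, 61, 65, 66}
insert 48 → {48, 51, 61, 65, 66}
dispatch next → 48; now {51, 61, 65, 66}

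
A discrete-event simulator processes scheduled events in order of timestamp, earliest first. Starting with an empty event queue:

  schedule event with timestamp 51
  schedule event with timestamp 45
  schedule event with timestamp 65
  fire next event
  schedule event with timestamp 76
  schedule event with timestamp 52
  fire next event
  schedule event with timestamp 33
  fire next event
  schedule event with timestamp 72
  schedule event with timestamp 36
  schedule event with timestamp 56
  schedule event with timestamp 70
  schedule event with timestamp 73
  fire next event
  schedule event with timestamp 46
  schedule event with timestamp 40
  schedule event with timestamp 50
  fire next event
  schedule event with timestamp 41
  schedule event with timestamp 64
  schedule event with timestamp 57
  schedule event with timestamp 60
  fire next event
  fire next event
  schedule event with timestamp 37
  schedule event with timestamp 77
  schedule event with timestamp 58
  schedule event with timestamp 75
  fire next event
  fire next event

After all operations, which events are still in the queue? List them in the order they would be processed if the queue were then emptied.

52, 56, 57, 58, 60, 64, 65, 70, 72, 73, 75, 76, 77

insert 51 → {51}
insert 45 → {45, 51}
insert 65 → {45, 51, 65}
fire next event → 45; now {51, 65}
insert 76 → {51, 65, 76}
insert 52 → {51, 52, 65, 76}
fire next event → 51; now {52, 65, 76}
insert 33 → {33, 52, 65, 76}
fire next event → 33; now {52, 65, 76}
insert 72 → {52, 65, 72, 76}
insert 36 → {36, 52, 65, 72, 76}
insert 56 → {36, 52, 56, 65, 72, 76}
insert 70 → {36, 52, 56, 65, 70, 72, 76}
insert 73 → {36, 52, 56, 65, 70, 72, 73, 76}
fire next event → 36; now {52, 56, 65, 70, 72, 73, 76}
insert 46 → {46, 52, 56, 65, 70, 72, 73, 76}
insert 40 → {40, 46, 52, 56, 65, 70, 72, 73, 76}
insert 50 → {40, 46, 50, 52, 56, 65, 70, 72, 73, 76}
fire next event → 40; now {46, 50, 52, 56, 65, 70, 72, 73, 76}
insert 41 → {41, 46, 50, 52, 56, 65, 70, 72, 73, 76}
insert 64 → {41, 46, 50, 52, 56, 64, 65, 70, 72, 73, 76}
insert 57 → {41, 46, 50, 52, 56, 57, 64, 65, 70, 72, 73, 76}
insert 60 → {41, 46, 50, 52, 56, 57, 60, 64, 65, 70, 72, 73, 76}
fire next event → 41; now {46, 50, 52, 56, 57, 60, 64, 65, 70, 72, 73, 76}
fire next event → 46; now {50, 52, 56, 57, 60, 64, 65, 70, 72, 73, 76}
insert 37 → {37, 50, 52, 56, 57, 60, 64, 65, 70, 72, 73, 76}
insert 77 → {37, 50, 52, 56, 57, 60, 64, 65, 70, 72, 73, 76, 77}
insert 58 → {37, 50, 52, 56, 57, 58, 60, 64, 65, 70, 72, 73, 76, 77}
insert 75 → {37, 50, 52, 56, 57, 58, 60, 64, 65, 70, 72, 73, 75, 76, 77}
fire next event → 37; now {50, 52, 56, 57, 58, 60, 64, 65, 70, 72, 73, 75, 76, 77}
fire next event → 50; now {52, 56, 57, 58, 60, 64, 65, 70, 72, 73, 75, 76, 77}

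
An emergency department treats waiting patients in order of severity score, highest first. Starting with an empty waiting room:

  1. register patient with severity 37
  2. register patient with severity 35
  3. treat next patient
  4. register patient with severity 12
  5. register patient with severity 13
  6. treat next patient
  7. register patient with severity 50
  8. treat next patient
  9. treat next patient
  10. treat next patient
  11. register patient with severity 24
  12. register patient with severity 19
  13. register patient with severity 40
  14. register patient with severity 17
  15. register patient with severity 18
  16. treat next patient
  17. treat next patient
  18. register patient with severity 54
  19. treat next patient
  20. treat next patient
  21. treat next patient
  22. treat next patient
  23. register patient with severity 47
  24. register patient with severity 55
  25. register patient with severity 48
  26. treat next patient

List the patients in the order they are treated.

[37, 35, 50, 13, 12, 40, 24, 54, 19, 18, 17, 55]

insert 37 → {37}
insert 35 → {37, 35}
treat next patient → 37; now {35}
insert 12 → {35, 12}
insert 13 → {35, 13, 12}
treat next patient → 35; now {13, 12}
insert 50 → {50, 13, 12}
treat next patient → 50; now {13, 12}
treat next patient → 13; now {12}
treat next patient → 12; now {}
insert 24 → {24}
insert 19 → {24, 19}
insert 40 → {40, 24, 19}
insert 17 → {40, 24, 19, 17}
insert 18 → {40, 24, 19, 18, 17}
treat next patient → 40; now {24, 19, 18, 17}
treat next patient → 24; now {19, 18, 17}
insert 54 → {54, 19, 18, 17}
treat next patient → 54; now {19, 18, 17}
treat next patient → 19; now {18, 17}
treat next patient → 18; now {17}
treat next patient → 17; now {}
insert 47 → {47}
insert 55 → {55, 47}
insert 48 → {55, 48, 47}
treat next patient → 55; now {48, 47}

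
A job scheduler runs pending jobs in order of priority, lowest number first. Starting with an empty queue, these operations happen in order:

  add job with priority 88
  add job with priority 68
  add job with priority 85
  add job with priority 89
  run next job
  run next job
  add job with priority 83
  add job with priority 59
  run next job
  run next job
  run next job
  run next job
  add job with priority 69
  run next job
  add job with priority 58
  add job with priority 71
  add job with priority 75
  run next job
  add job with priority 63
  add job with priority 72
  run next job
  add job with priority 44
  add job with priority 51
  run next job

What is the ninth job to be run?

63

insert 88 → {88}
insert 68 → {68, 88}
insert 85 → {68, 85, 88}
insert 89 → {68, 85, 88, 89}
run next job → 68; now {85, 88, 89}
run next job → 85; now {88, 89}
insert 83 → {83, 88, 89}
insert 59 → {59, 83, 88, 89}
run next job → 59; now {83, 88, 89}
run next job → 83; now {88, 89}
run next job → 88; now {89}
run next job → 89; now {}
insert 69 → {69}
run next job → 69; now {}
insert 58 → {58}
insert 71 → {58, 71}
insert 75 → {58, 71, 75}
run next job → 58; now {71, 75}
insert 63 → {63, 71, 75}
insert 72 → {63, 71, 72, 75}
run next job → 63; now {71, 72, 75}
insert 44 → {44, 71, 72, 75}
insert 51 → {44, 51, 71, 72, 75}
run next job → 44; now {51, 71, 72, 75}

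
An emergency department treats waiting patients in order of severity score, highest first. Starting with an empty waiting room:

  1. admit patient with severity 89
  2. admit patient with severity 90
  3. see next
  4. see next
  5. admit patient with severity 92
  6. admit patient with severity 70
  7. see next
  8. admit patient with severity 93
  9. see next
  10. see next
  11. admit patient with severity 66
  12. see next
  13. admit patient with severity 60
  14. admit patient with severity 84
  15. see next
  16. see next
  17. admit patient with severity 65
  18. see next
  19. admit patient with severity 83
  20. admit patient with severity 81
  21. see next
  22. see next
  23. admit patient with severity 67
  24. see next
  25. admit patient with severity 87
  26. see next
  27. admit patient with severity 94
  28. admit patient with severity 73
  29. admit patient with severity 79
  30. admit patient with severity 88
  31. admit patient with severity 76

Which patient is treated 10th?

insert 89 → {89}
insert 90 → {90, 89}
see next → 90; now {89}
see next → 89; now {}
insert 92 → {92}
insert 70 → {92, 70}
see next → 92; now {70}
insert 93 → {93, 70}
see next → 93; now {70}
see next → 70; now {}
insert 66 → {66}
see next → 66; now {}
insert 60 → {60}
insert 84 → {84, 60}
see next → 84; now {60}
see next → 60; now {}
insert 65 → {65}
see next → 65; now {}
insert 83 → {83}
insert 81 → {83, 81}
see next → 83; now {81}
see next → 81; now {}
insert 67 → {67}
see next → 67; now {}
insert 87 → {87}
see next → 87; now {}
insert 94 → {94}
insert 73 → {94, 73}
insert 79 → {94, 79, 73}
insert 88 → {94, 88, 79, 73}
insert 76 → {94, 88, 79, 76, 73}

83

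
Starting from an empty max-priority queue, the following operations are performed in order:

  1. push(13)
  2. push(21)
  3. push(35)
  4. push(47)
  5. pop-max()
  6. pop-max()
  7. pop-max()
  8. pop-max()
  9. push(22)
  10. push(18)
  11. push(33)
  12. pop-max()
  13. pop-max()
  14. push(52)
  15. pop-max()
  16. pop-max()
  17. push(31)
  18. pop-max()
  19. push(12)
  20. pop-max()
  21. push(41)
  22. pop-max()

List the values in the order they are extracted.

insert 13 → {13}
insert 21 → {21, 13}
insert 35 → {35, 21, 13}
insert 47 → {47, 35, 21, 13}
pop-max → 47; now {35, 21, 13}
pop-max → 35; now {21, 13}
pop-max → 21; now {13}
pop-max → 13; now {}
insert 22 → {22}
insert 18 → {22, 18}
insert 33 → {33, 22, 18}
pop-max → 33; now {22, 18}
pop-max → 22; now {18}
insert 52 → {52, 18}
pop-max → 52; now {18}
pop-max → 18; now {}
insert 31 → {31}
pop-max → 31; now {}
insert 12 → {12}
pop-max → 12; now {}
insert 41 → {41}
pop-max → 41; now {}

47, 35, 21, 13, 33, 22, 52, 18, 31, 12, 41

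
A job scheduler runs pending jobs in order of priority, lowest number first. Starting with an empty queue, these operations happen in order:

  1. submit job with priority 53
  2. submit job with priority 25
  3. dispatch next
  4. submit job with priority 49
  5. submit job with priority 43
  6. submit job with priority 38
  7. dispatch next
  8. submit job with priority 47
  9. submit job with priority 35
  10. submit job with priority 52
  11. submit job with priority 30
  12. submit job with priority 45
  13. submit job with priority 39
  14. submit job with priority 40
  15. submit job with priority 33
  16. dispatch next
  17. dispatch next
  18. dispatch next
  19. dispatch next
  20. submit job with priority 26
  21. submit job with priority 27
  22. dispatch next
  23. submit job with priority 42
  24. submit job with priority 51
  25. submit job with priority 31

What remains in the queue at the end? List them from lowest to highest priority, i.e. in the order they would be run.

insert 53 → {53}
insert 25 → {25, 53}
dispatch next → 25; now {53}
insert 49 → {49, 53}
insert 43 → {43, 49, 53}
insert 38 → {38, 43, 49, 53}
dispatch next → 38; now {43, 49, 53}
insert 47 → {43, 47, 49, 53}
insert 35 → {35, 43, 47, 49, 53}
insert 52 → {35, 43, 47, 49, 52, 53}
insert 30 → {30, 35, 43, 47, 49, 52, 53}
insert 45 → {30, 35, 43, 45, 47, 49, 52, 53}
insert 39 → {30, 35, 39, 43, 45, 47, 49, 52, 53}
insert 40 → {30, 35, 39, 40, 43, 45, 47, 49, 52, 53}
insert 33 → {30, 33, 35, 39, 40, 43, 45, 47, 49, 52, 53}
dispatch next → 30; now {33, 35, 39, 40, 43, 45, 47, 49, 52, 53}
dispatch next → 33; now {35, 39, 40, 43, 45, 47, 49, 52, 53}
dispatch next → 35; now {39, 40, 43, 45, 47, 49, 52, 53}
dispatch next → 39; now {40, 43, 45, 47, 49, 52, 53}
insert 26 → {26, 40, 43, 45, 47, 49, 52, 53}
insert 27 → {26, 27, 40, 43, 45, 47, 49, 52, 53}
dispatch next → 26; now {27, 40, 43, 45, 47, 49, 52, 53}
insert 42 → {27, 40, 42, 43, 45, 47, 49, 52, 53}
insert 51 → {27, 40, 42, 43, 45, 47, 49, 51, 52, 53}
insert 31 → {27, 31, 40, 42, 43, 45, 47, 49, 51, 52, 53}

27 → 31 → 40 → 42 → 43 → 45 → 47 → 49 → 51 → 52 → 53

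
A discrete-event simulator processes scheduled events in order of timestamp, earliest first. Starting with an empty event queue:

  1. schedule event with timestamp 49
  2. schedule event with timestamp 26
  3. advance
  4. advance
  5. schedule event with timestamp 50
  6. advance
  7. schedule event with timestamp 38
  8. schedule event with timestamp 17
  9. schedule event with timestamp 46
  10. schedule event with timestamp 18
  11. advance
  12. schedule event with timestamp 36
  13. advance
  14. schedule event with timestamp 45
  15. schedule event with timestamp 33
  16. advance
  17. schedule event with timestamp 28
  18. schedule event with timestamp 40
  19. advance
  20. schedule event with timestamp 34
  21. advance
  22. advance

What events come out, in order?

insert 49 → {49}
insert 26 → {26, 49}
advance → 26; now {49}
advance → 49; now {}
insert 50 → {50}
advance → 50; now {}
insert 38 → {38}
insert 17 → {17, 38}
insert 46 → {17, 38, 46}
insert 18 → {17, 18, 38, 46}
advance → 17; now {18, 38, 46}
insert 36 → {18, 36, 38, 46}
advance → 18; now {36, 38, 46}
insert 45 → {36, 38, 45, 46}
insert 33 → {33, 36, 38, 45, 46}
advance → 33; now {36, 38, 45, 46}
insert 28 → {28, 36, 38, 45, 46}
insert 40 → {28, 36, 38, 40, 45, 46}
advance → 28; now {36, 38, 40, 45, 46}
insert 34 → {34, 36, 38, 40, 45, 46}
advance → 34; now {36, 38, 40, 45, 46}
advance → 36; now {38, 40, 45, 46}

[26, 49, 50, 17, 18, 33, 28, 34, 36]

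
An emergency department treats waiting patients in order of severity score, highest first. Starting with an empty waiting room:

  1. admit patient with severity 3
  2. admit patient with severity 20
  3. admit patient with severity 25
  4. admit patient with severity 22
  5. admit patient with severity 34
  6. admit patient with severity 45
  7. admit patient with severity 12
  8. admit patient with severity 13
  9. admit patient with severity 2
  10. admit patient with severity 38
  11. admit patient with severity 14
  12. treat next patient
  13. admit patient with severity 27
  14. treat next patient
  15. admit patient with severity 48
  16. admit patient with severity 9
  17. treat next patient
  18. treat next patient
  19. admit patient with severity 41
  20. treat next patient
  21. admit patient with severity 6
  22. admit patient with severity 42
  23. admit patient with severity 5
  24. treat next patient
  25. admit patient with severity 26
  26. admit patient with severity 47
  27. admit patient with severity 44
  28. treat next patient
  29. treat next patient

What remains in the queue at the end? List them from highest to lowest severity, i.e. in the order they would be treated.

27, 26, 25, 22, 20, 14, 13, 12, 9, 6, 5, 3, 2

insert 3 → {3}
insert 20 → {20, 3}
insert 25 → {25, 20, 3}
insert 22 → {25, 22, 20, 3}
insert 34 → {34, 25, 22, 20, 3}
insert 45 → {45, 34, 25, 22, 20, 3}
insert 12 → {45, 34, 25, 22, 20, 12, 3}
insert 13 → {45, 34, 25, 22, 20, 13, 12, 3}
insert 2 → {45, 34, 25, 22, 20, 13, 12, 3, 2}
insert 38 → {45, 38, 34, 25, 22, 20, 13, 12, 3, 2}
insert 14 → {45, 38, 34, 25, 22, 20, 14, 13, 12, 3, 2}
treat next patient → 45; now {38, 34, 25, 22, 20, 14, 13, 12, 3, 2}
insert 27 → {38, 34, 27, 25, 22, 20, 14, 13, 12, 3, 2}
treat next patient → 38; now {34, 27, 25, 22, 20, 14, 13, 12, 3, 2}
insert 48 → {48, 34, 27, 25, 22, 20, 14, 13, 12, 3, 2}
insert 9 → {48, 34, 27, 25, 22, 20, 14, 13, 12, 9, 3, 2}
treat next patient → 48; now {34, 27, 25, 22, 20, 14, 13, 12, 9, 3, 2}
treat next patient → 34; now {27, 25, 22, 20, 14, 13, 12, 9, 3, 2}
insert 41 → {41, 27, 25, 22, 20, 14, 13, 12, 9, 3, 2}
treat next patient → 41; now {27, 25, 22, 20, 14, 13, 12, 9, 3, 2}
insert 6 → {27, 25, 22, 20, 14, 13, 12, 9, 6, 3, 2}
insert 42 → {42, 27, 25, 22, 20, 14, 13, 12, 9, 6, 3, 2}
insert 5 → {42, 27, 25, 22, 20, 14, 13, 12, 9, 6, 5, 3, 2}
treat next patient → 42; now {27, 25, 22, 20, 14, 13, 12, 9, 6, 5, 3, 2}
insert 26 → {27, 26, 25, 22, 20, 14, 13, 12, 9, 6, 5, 3, 2}
insert 47 → {47, 27, 26, 25, 22, 20, 14, 13, 12, 9, 6, 5, 3, 2}
insert 44 → {47, 44, 27, 26, 25, 22, 20, 14, 13, 12, 9, 6, 5, 3, 2}
treat next patient → 47; now {44, 27, 26, 25, 22, 20, 14, 13, 12, 9, 6, 5, 3, 2}
treat next patient → 44; now {27, 26, 25, 22, 20, 14, 13, 12, 9, 6, 5, 3, 2}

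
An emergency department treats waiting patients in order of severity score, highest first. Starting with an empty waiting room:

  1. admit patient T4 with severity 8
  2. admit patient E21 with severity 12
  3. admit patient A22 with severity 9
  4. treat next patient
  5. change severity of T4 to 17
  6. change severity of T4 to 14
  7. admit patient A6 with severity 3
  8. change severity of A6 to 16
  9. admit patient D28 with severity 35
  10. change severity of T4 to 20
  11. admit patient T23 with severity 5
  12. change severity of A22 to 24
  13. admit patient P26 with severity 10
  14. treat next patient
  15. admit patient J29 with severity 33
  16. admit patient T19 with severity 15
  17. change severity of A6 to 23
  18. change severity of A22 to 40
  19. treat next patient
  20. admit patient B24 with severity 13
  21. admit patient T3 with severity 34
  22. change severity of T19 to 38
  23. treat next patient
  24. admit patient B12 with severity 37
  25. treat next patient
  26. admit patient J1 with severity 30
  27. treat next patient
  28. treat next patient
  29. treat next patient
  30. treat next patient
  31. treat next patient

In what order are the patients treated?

E21, D28, A22, T19, B12, T3, J29, J1, A6, T4

add T4 (severity 8) → {T4:8}
add E21 (severity 12) → {E21:12, T4:8}
add A22 (severity 9) → {E21:12, A22:9, T4:8}
treat next patient → E21; now {A22:9, T4:8}
update T4 to severity 17 → {T4:17, A22:9}
update T4 to severity 14 → {T4:14, A22:9}
add A6 (severity 3) → {T4:14, A22:9, A6:3}
update A6 to severity 16 → {A6:16, T4:14, A22:9}
add D28 (severity 35) → {D28:35, A6:16, T4:14, A22:9}
update T4 to severity 20 → {D28:35, T4:20, A6:16, A22:9}
add T23 (severity 5) → {D28:35, T4:20, A6:16, A22:9, T23:5}
update A22 to severity 24 → {D28:35, A22:24, T4:20, A6:16, T23:5}
add P26 (severity 10) → {D28:35, A22:24, T4:20, A6:16, P26:10, T23:5}
treat next patient → D28; now {A22:24, T4:20, A6:16, P26:10, T23:5}
add J29 (severity 33) → {J29:33, A22:24, T4:20, A6:16, P26:10, T23:5}
add T19 (severity 15) → {J29:33, A22:24, T4:20, A6:16, T19:15, P26:10, T23:5}
update A6 to severity 23 → {J29:33, A22:24, A6:23, T4:20, T19:15, P26:10, T23:5}
update A22 to severity 40 → {A22:40, J29:33, A6:23, T4:20, T19:15, P26:10, T23:5}
treat next patient → A22; now {J29:33, A6:23, T4:20, T19:15, P26:10, T23:5}
add B24 (severity 13) → {J29:33, A6:23, T4:20, T19:15, B24:13, P26:10, T23:5}
add T3 (severity 34) → {T3:34, J29:33, A6:23, T4:20, T19:15, B24:13, P26:10, T23:5}
update T19 to severity 38 → {T19:38, T3:34, J29:33, A6:23, T4:20, B24:13, P26:10, T23:5}
treat next patient → T19; now {T3:34, J29:33, A6:23, T4:20, B24:13, P26:10, T23:5}
add B12 (severity 37) → {B12:37, T3:34, J29:33, A6:23, T4:20, B24:13, P26:10, T23:5}
treat next patient → B12; now {T3:34, J29:33, A6:23, T4:20, B24:13, P26:10, T23:5}
add J1 (severity 30) → {T3:34, J29:33, J1:30, A6:23, T4:20, B24:13, P26:10, T23:5}
treat next patient → T3; now {J29:33, J1:30, A6:23, T4:20, B24:13, P26:10, T23:5}
treat next patient → J29; now {J1:30, A6:23, T4:20, B24:13, P26:10, T23:5}
treat next patient → J1; now {A6:23, T4:20, B24:13, P26:10, T23:5}
treat next patient → A6; now {T4:20, B24:13, P26:10, T23:5}
treat next patient → T4; now {B24:13, P26:10, T23:5}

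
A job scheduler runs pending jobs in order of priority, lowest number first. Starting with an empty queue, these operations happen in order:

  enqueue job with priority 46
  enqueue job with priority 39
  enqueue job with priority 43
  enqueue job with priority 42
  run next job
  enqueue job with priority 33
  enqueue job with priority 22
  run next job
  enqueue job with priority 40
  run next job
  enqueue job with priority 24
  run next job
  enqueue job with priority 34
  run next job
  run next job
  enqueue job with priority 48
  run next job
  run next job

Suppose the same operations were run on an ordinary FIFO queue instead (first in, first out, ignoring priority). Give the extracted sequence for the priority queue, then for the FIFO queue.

insert 46 → {46}
insert 39 → {39, 46}
insert 43 → {39, 43, 46}
insert 42 → {39, 42, 43, 46}
run next job → 39; now {42, 43, 46}
insert 33 → {33, 42, 43, 46}
insert 22 → {22, 33, 42, 43, 46}
run next job → 22; now {33, 42, 43, 46}
insert 40 → {33, 40, 42, 43, 46}
run next job → 33; now {40, 42, 43, 46}
insert 24 → {24, 40, 42, 43, 46}
run next job → 24; now {40, 42, 43, 46}
insert 34 → {34, 40, 42, 43, 46}
run next job → 34; now {40, 42, 43, 46}
run next job → 40; now {42, 43, 46}
insert 48 → {42, 43, 46, 48}
run next job → 42; now {43, 46, 48}
run next job → 43; now {46, 48}

priority queue: [39, 22, 33, 24, 34, 40, 42, 43]; FIFO queue: [46, 39, 43, 42, 33, 22, 40, 24]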